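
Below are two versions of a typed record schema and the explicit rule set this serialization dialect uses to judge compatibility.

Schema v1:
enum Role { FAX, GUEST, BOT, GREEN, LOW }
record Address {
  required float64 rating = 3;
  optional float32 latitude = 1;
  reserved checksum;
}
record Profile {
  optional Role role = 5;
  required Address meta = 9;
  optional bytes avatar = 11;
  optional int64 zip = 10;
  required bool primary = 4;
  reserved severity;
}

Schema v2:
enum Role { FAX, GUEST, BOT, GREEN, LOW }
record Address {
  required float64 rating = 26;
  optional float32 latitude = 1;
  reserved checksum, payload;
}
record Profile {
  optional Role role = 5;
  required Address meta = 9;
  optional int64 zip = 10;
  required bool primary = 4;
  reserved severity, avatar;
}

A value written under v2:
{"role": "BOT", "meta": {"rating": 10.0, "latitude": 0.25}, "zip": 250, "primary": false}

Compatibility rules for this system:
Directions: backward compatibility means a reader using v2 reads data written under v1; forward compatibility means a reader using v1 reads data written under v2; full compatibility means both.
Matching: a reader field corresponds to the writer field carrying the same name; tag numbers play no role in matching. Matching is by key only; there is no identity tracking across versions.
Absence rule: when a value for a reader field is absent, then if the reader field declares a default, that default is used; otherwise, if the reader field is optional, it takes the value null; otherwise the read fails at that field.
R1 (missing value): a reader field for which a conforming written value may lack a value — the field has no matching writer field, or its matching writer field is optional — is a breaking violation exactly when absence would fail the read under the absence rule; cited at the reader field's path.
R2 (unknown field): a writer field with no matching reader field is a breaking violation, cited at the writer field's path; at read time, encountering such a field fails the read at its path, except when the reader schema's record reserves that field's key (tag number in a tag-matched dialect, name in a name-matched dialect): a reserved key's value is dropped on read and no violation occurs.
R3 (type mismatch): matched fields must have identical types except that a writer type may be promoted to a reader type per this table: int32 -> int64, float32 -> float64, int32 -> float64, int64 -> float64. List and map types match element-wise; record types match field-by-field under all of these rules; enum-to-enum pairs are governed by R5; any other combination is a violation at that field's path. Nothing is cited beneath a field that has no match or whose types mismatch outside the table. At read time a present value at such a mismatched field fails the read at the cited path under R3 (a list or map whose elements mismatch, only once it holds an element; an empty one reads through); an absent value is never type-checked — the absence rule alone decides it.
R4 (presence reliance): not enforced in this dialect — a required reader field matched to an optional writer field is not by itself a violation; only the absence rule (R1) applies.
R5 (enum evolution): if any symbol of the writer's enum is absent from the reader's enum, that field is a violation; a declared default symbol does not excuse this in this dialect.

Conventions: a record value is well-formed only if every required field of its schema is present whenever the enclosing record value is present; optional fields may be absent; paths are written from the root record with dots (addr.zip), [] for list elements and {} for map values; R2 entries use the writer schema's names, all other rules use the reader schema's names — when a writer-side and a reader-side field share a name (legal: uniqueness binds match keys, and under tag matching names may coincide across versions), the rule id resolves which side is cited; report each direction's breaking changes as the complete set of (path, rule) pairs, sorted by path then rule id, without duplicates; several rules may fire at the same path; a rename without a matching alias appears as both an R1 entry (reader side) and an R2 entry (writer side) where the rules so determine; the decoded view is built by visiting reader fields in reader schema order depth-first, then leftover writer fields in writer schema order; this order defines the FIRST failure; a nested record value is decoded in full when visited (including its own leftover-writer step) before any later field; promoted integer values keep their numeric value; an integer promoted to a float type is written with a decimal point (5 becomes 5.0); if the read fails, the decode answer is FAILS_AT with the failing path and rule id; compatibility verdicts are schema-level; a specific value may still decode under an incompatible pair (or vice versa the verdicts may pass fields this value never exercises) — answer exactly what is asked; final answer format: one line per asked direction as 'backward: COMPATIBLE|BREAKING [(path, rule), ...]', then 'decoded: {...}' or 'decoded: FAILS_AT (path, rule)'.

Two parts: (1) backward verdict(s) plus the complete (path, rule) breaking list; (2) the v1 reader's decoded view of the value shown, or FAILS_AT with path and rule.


in Profile below, arrows point writer -> reader
backward on Profile — v2 reading data written by v1:
  role: paired with writer role (Role -> Role; writer optional)
  meta: paired with writer meta (Address -> Address; writer required)
  zip: paired with writer zip (int64 -> int64; writer optional)
  primary: paired with writer primary (bool -> bool; writer required)
  writer field avatar has no reader counterpart
  meta.rating: paired with writer meta.rating (float64 -> float64; writer required)
  meta.latitude: paired with writer meta.latitude (float32 -> float32; writer optional)
  => no violations; backward on Profile: COMPATIBLE
decode (reader v1):
  role := "BOT"
  meta.rating := 10.0
  meta.latitude := 0.25
  avatar := null (absent, optional -> null)
  zip := 250
  primary := false
  => decoded: {"role": "BOT", "meta": {"rating": 10.0, "latitude": 0.25}, "avatar": null, "zip": 250, "primary": false}
the rest of the Profile diff is inert for this question:
  field rating in record Address: tag 3 changed to 26 -> triggers nothing under Profile's printed rules — same verdict
  removed field avatar from record Profile (its key "avatar" joins the reserved list) -> triggers nothing under Profile's printed rules — same verdict

backward: COMPATIBLE []; decoded: {"role": "BOT", "meta": {"rating": 10.0, "latitude": 0.25}, "avatar": null, "zip": 250, "primary": false}


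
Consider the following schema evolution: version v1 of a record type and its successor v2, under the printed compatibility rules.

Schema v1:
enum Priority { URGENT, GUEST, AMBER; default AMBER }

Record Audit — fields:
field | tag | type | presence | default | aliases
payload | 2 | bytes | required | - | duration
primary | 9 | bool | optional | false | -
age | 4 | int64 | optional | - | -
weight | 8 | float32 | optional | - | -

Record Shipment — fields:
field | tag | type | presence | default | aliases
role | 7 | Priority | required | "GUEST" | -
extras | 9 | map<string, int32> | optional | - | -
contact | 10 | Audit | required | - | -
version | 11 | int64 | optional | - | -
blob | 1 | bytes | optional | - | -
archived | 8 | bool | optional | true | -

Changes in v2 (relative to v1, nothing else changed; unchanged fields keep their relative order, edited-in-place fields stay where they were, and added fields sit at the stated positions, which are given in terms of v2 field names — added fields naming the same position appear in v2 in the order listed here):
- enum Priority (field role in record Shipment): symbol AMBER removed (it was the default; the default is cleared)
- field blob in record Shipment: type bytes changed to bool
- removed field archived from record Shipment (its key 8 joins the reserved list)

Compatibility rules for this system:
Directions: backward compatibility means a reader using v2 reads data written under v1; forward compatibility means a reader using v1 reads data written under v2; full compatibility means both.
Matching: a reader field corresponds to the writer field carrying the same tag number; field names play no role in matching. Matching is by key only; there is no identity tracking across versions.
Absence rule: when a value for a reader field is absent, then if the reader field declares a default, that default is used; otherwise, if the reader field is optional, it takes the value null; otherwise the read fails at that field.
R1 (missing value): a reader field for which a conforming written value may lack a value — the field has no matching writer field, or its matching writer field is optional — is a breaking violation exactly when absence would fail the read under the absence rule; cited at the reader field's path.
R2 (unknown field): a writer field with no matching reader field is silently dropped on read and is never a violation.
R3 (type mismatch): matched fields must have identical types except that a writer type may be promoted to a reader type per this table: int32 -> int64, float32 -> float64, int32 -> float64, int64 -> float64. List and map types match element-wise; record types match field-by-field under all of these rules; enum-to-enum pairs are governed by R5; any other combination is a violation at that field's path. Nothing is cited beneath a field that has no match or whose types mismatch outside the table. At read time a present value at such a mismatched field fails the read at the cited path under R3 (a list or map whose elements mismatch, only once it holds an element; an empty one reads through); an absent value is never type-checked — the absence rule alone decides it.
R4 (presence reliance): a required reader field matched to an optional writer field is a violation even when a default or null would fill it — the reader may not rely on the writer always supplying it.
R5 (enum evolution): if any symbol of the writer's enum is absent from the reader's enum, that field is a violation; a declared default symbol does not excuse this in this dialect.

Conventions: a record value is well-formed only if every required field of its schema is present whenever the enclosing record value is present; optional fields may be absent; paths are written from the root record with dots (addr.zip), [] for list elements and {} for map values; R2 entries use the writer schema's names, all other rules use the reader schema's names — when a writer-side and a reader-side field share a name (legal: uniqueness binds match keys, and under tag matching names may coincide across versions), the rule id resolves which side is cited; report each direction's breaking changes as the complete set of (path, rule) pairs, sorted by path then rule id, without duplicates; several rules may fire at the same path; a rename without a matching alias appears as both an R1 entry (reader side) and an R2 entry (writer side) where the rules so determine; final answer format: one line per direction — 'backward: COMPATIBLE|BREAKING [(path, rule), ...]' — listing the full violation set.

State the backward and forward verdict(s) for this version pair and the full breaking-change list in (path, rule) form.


the writer's type comes first in each Shipment pair
backward for Shipment (reader v2, writer v1):
  writer required, Priority -> Priority: reader role maps from writer role
  writer optional, map<string, int32> -> map<string, int32>: reader extras maps from writer extras
  writer required, Audit -> Audit: reader contact maps from writer contact
  writer optional, int64 -> int64: reader version maps from writer version
  writer optional, bytes -> bool: reader blob maps from writer blob
  leftover writer field: archived
  writer required, bytes -> bytes: reader contact.payload maps from writer contact.payload
  writer optional, bool -> bool: reader contact.primary maps from writer contact.primary
  writer optional, int64 -> int64: reader contact.age maps from writer contact.age
  writer optional, float32 -> float32: reader contact.weight maps from writer contact.weight
  violation R3 at blob
  violation R5 at role
  => 2 violation(s): backward is BREAKING for Shipment
forward for Shipment (reader v1, writer v2):
  writer required, Priority -> Priority: reader role maps from writer role
  writer optional, map<string, int32> -> map<string, int32>: reader extras maps from writer extras
  writer required, Audit -> Audit: reader contact maps from writer contact
  writer optional, int64 -> int64: reader version maps from writer version
  writer optional, bool -> bytes: reader blob maps from writer blob
  archived has no writer counterpart
  writer required, bytes -> bytes: reader contact.payload maps from writer contact.payload
  writer optional, bool -> bool: reader contact.primary maps from writer contact.primary
  writer optional, int64 -> int64: reader contact.age maps from writer contact.age
  writer optional, float32 -> float32: reader contact.weight maps from writer contact.weight
  violation R3 at blob
  => 1 violation(s): forward is BREAKING for Shipment

backward: BREAKING [(blob, R3), (role, R5)]; forward: BREAKING [(blob, R3)]


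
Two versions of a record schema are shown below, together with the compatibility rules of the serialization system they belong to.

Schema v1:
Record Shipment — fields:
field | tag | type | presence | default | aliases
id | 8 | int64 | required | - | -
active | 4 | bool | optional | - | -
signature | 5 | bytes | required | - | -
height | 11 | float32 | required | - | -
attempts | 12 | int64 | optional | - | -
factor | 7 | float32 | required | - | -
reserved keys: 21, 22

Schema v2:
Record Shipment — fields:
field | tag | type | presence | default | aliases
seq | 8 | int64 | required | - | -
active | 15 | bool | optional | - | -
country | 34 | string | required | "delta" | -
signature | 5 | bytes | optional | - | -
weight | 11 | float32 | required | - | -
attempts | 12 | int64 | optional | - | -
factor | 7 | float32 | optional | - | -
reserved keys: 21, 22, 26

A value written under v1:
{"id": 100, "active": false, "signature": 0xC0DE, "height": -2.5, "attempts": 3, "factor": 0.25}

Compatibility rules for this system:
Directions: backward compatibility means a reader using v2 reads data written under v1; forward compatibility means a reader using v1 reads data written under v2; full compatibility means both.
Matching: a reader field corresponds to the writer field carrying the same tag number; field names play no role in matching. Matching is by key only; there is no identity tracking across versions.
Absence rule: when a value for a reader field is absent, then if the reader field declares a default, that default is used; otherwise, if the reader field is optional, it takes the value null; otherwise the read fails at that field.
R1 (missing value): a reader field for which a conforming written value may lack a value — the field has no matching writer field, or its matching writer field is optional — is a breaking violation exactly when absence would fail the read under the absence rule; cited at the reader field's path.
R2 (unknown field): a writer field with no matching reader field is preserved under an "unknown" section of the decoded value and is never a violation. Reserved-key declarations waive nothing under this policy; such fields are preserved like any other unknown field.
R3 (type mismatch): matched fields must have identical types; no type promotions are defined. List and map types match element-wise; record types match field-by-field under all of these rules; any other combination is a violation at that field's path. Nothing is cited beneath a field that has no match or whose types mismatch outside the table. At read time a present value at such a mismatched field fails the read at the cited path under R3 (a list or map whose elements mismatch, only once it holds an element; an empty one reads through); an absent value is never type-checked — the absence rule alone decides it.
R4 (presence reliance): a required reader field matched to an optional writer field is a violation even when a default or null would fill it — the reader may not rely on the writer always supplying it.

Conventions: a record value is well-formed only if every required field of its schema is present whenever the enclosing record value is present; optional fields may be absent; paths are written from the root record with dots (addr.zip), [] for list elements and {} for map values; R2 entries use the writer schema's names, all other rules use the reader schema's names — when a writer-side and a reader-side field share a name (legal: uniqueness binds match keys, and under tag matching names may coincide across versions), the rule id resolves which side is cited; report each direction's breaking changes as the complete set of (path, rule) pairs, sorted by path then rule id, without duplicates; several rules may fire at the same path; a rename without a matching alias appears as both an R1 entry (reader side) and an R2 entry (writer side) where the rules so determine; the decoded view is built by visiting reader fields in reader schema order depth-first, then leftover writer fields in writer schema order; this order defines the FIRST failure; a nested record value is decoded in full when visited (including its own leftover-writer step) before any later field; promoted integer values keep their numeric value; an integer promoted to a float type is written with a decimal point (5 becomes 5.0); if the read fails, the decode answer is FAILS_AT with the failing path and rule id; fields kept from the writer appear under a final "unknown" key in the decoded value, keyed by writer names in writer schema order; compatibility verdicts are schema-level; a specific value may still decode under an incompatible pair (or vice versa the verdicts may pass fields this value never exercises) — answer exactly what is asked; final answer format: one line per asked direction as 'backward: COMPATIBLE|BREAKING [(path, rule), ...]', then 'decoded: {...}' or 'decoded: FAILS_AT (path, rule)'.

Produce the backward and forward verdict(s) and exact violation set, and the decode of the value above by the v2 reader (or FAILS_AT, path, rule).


backward: COMPATIBLE []; forward: BREAKING [(factor, R1), (factor, R4), (signature, R1), (signature, R4)]; decoded: {"seq": 100, "active": null, "country": "delta", "signature": 0xC0DE, "weight": -2.5, "attempts": 3, "factor": 0.25, "unknown": {"active": false}}

arrows below run writer -> reader for Shipment
backward for Shipment (reader v2, writer v1):
  seq: int64 -> int64, writer required; from id
  active: no writer-side match
  country: no writer-side match
  signature: bytes -> bytes, writer required; from signature
  weight: float32 -> float32, writer required; from height
  attempts: int64 -> int64, writer optional; from attempts
  factor: float32 -> float32, writer required; from factor
  active (writer side), unknown to reader
  => backward: COMPATIBLE
forward for Shipment (reader v1, writer v2):
  id: int64 -> int64, writer required; from seq
  active: no writer-side match
  signature: bytes -> bytes, writer optional; from signature
  height: float32 -> float32, writer required; from weight
  attempts: int64 -> int64, writer optional; from attempts
  factor: float32 -> float32, writer optional; from factor
  active (writer side), unknown to reader
  country (writer side), unknown to reader
  rule R1 violated at factor
  rule R4 violated at factor
  rule R1 violated at signature
  rule R4 violated at signature
  => forward: BREAKING (4)
migrating the Shipment value to v2:
  seq := 100 (from writer id)
  active := null (not supplied -> null)
  country := "delta" (no value, default fills)
  signature := 0xC0DE
  weight := -2.5 (from writer height)
  attempts := 3
  factor := 0.25
  writer active: kept under "unknown"
  => decoded: {"seq": 100, "active": null, "country": "delta", "signature": 0xC0DE, "weight": -2.5, "attempts": 3, "factor": 0.25, "unknown": {"active": false}}


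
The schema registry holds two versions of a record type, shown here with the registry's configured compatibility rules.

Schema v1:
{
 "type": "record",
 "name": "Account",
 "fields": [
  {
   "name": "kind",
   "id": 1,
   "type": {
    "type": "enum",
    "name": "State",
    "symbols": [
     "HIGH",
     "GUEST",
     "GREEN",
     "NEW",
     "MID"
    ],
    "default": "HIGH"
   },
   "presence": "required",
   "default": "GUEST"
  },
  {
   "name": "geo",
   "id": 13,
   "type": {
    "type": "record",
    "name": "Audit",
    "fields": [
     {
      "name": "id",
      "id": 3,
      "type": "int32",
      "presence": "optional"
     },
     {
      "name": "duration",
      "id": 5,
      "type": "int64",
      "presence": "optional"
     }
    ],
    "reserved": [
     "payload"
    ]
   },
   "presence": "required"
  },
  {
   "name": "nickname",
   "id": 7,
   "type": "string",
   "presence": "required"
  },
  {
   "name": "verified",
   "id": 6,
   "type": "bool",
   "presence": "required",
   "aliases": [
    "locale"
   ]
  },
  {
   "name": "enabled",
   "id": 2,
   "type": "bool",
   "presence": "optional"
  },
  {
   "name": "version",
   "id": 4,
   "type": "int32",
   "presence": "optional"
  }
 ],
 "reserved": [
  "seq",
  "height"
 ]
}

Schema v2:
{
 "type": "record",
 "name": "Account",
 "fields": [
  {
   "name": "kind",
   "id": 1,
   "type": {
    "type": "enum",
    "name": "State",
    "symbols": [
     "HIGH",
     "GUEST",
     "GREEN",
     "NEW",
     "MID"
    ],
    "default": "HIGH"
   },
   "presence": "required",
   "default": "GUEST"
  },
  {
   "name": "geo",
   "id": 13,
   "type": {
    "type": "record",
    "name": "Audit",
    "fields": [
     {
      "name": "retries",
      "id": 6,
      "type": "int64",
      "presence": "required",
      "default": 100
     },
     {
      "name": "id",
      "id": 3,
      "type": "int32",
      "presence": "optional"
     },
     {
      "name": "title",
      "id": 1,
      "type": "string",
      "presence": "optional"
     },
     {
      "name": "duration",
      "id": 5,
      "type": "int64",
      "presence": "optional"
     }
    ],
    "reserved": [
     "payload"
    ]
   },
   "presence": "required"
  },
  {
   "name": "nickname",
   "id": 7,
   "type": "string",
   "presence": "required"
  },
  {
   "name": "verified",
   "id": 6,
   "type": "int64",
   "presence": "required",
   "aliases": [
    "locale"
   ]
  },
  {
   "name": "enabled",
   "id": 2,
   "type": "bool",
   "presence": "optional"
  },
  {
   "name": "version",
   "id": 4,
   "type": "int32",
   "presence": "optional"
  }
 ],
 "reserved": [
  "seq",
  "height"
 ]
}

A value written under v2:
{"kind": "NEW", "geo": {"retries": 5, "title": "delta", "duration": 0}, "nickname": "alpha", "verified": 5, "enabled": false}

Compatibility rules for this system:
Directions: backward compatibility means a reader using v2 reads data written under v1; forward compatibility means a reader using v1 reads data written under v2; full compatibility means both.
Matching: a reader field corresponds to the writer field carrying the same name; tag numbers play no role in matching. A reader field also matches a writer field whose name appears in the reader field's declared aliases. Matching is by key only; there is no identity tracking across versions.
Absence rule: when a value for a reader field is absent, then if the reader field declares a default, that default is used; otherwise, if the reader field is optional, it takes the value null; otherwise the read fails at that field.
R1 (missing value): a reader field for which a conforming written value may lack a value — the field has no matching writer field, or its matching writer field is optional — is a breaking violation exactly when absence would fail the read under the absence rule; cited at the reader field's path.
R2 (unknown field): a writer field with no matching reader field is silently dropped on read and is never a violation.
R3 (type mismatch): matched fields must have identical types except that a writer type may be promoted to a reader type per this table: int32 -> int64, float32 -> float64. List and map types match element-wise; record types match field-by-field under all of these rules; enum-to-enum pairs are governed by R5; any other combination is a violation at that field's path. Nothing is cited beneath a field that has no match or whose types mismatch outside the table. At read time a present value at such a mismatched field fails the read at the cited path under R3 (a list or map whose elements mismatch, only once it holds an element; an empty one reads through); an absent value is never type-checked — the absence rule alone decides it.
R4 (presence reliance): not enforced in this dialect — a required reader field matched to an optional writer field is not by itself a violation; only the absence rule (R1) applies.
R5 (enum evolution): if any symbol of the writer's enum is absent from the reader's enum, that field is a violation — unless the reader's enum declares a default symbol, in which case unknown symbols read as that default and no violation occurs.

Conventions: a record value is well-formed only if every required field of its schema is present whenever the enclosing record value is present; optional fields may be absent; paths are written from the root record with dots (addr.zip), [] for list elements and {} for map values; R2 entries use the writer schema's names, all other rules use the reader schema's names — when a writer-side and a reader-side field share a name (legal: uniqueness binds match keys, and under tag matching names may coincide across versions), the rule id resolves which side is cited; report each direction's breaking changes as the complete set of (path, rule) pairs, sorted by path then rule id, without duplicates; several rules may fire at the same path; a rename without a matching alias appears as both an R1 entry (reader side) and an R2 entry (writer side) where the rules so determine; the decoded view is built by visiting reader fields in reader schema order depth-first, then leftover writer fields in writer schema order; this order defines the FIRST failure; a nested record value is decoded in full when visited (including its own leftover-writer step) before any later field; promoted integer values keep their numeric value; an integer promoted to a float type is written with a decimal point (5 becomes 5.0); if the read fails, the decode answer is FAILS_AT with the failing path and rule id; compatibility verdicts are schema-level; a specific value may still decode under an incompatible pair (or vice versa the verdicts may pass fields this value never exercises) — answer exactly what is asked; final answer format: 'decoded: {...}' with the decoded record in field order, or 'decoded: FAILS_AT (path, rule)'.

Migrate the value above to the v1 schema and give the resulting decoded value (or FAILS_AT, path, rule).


arrows below run writer -> reader for Account
decoding the Account value with the v1 reader:
  kind := "NEW"
  geo.id := null (absent, optional -> null)
  geo.duration := 0
  writer geo.retries: unknown -> dropped
  writer geo.title: unknown -> dropped
  nickname := "alpha"
  read fails at verified under R3
  => FAILS_AT (verified, R3)
checking off the Account differences that do not matter here:
  added field title to record Audit: optional string, tag 1 (in v2 it sits immediately before duration) -> fires no rule on Account under this dialect and leaves the result unchanged
  added field retries to record Audit: required int64, tag 6, default 100 (in v2 it sits immediately before id) -> fires no rule on Account under this dialect and leaves the result unchanged

decoded: FAILS_AT (verified, R3)


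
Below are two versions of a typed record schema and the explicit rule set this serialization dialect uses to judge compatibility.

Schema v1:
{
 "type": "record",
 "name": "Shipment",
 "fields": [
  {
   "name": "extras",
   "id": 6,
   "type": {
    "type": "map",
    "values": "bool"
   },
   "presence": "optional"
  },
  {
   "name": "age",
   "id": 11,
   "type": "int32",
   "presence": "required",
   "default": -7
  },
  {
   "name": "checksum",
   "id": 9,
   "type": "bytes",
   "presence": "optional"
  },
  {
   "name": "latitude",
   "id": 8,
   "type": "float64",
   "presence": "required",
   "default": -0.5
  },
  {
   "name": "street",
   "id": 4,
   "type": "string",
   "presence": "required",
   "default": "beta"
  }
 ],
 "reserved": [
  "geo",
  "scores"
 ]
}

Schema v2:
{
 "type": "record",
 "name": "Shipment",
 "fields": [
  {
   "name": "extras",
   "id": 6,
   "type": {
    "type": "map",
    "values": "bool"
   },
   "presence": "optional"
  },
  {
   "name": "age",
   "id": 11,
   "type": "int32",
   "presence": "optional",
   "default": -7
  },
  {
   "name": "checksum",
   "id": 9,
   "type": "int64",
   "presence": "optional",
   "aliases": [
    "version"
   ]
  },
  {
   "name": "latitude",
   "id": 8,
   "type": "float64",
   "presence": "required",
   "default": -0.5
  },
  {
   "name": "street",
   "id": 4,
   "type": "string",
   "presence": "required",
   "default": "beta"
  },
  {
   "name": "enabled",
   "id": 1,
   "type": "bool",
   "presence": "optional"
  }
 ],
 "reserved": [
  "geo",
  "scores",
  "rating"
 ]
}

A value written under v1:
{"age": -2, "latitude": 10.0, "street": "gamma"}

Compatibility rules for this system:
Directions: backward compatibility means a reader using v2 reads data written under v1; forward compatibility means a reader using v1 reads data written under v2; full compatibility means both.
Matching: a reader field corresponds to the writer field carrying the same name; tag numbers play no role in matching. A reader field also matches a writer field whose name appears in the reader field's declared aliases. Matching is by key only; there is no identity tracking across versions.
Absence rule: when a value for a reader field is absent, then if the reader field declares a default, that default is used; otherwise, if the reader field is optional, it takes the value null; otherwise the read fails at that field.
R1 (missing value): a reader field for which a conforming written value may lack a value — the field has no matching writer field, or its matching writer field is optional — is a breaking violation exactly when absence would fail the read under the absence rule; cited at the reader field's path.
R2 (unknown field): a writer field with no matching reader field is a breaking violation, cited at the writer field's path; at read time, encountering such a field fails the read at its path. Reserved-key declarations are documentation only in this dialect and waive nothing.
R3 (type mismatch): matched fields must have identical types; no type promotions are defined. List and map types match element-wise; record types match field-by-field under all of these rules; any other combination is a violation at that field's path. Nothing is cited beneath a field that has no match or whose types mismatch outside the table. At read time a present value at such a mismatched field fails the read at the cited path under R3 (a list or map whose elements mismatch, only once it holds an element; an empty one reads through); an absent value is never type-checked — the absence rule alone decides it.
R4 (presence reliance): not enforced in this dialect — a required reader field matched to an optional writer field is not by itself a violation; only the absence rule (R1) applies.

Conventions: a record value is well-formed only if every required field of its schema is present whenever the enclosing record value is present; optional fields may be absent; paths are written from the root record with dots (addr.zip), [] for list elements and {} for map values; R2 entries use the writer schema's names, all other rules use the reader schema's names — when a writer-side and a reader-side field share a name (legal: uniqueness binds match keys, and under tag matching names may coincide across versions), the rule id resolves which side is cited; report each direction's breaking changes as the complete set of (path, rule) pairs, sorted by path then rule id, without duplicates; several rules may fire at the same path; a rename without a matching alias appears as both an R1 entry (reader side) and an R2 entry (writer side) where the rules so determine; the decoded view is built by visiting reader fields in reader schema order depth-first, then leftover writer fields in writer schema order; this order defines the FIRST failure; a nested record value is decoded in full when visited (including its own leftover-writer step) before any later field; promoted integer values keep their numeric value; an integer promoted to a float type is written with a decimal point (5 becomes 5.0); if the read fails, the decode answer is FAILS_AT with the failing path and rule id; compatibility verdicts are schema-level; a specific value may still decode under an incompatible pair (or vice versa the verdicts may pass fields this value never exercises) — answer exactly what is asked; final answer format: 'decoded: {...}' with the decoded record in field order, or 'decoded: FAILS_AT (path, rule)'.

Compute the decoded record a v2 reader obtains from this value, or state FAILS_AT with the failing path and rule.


each type pair in Shipment: writer, then reader
decode (reader v2):
  extras := null (not supplied -> null)
  age := -2
  checksum := null (not supplied -> null)
  latitude := 10.0
  street := "gamma"
  enabled := null (not supplied -> null)
  => decoded: {"extras": null, "age": -2, "checksum": null, "latitude": 10.0, "street": "gamma", "enabled": null}
remaining Shipment differences; none change what is asked:
  field checksum in record Shipment: type bytes changed to int64 -> affects the rule determinations only; this particular Shipment value decodes identically
  field age in record Shipment: required changed to optional -> fires no rule on Shipment under this dialect and leaves the result unchanged

decoded: {"extras": null, "age": -2, "checksum": null, "latitude": 10.0, "street": "gamma", "enabled": null}


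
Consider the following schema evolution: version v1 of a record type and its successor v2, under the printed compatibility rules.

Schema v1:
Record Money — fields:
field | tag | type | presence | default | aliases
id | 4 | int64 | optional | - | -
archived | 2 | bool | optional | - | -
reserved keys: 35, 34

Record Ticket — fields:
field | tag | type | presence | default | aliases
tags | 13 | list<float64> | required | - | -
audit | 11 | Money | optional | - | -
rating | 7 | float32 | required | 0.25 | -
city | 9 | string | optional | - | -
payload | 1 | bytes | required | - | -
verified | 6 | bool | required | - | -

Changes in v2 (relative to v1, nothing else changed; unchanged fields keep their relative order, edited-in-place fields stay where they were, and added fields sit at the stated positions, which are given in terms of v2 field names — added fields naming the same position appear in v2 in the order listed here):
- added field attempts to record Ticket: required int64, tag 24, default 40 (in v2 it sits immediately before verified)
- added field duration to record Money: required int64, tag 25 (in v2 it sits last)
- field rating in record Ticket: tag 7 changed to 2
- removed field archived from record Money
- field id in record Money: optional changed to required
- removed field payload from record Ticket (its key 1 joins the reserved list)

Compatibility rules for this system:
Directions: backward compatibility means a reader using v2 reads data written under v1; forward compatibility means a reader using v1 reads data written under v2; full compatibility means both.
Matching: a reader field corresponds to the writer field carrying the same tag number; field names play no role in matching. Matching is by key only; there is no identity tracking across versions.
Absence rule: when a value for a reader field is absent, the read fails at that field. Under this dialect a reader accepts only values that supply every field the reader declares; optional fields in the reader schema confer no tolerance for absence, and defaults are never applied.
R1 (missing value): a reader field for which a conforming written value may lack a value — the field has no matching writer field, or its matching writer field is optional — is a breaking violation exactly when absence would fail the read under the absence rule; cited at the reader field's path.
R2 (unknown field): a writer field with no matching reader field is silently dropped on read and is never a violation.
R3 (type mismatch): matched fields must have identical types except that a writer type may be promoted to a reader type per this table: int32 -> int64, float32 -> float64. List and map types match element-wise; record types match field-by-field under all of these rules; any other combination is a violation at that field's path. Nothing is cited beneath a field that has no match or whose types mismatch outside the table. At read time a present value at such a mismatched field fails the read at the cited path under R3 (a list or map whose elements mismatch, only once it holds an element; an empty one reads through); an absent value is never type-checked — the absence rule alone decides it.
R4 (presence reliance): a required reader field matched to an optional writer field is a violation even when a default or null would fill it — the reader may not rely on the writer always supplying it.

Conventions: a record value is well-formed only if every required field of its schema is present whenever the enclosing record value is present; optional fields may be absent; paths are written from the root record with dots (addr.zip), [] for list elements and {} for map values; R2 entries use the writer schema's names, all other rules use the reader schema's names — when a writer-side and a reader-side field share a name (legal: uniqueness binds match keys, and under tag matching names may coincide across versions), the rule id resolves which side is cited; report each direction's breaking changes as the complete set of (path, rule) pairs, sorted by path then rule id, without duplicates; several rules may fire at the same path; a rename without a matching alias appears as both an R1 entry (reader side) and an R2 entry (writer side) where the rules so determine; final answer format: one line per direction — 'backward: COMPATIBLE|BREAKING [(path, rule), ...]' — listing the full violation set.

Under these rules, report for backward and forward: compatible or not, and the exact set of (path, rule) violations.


backward: BREAKING [(attempts, R1), (audit, R1), (audit.duration, R1), (audit.id, R1), (audit.id, R4), (city, R1), (rating, R1)]; forward: BREAKING [(audit, R1), (audit.archived, R1), (city, R1), (payload, R1), (rating, R1)]

each type pair in Ticket: writer, then reader
backward on Ticket — v2 reading data written by v1:
  writer required, list<float64> -> list<float64>: reader tags maps from writer tags
  writer optional, Money -> Money: reader audit maps from writer audit
  rating: no writer-side match
  writer optional, string -> string: reader city maps from writer city
  attempts: no writer-side match
  writer required, bool -> bool: reader verified maps from writer verified
  leftover writer field: rating
  leftover writer field: payload
  writer optional, int64 -> int64: reader audit.id maps from writer audit.id
  audit.duration: no writer-side match
  leftover writer field: audit.archived
  violation R1 at attempts
  violation R1 at audit
  violation R1 at audit.duration
  violation R1 at audit.id
  violation R4 at audit.id
  violation R1 at city
  violation R1 at rating
  => backward verdict for Ticket: BREAKING, 7 violation(s)
forward on Ticket — v1 reading data written by v2:
  writer required, list<float64> -> list<float64>: reader tags maps from writer tags
  writer optional, Money -> Money: reader audit maps from writer audit
  rating: no writer-side match
  writer optional, string -> string: reader city maps from writer city
  payload: no writer-side match
  writer required, bool -> bool: reader verified maps from writer verified
  leftover writer field: rating
  leftover writer field: attempts
  writer required, int64 -> int64: reader audit.id maps from writer audit.id
  audit.archived: no writer-side match
  leftover writer field: audit.duration
  violation R1 at audit
  violation R1 at audit.archived
  violation R1 at city
  violation R1 at payload
  violation R1 at rating
  => forward verdict for Ticket: BREAKING, 5 violation(s)
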